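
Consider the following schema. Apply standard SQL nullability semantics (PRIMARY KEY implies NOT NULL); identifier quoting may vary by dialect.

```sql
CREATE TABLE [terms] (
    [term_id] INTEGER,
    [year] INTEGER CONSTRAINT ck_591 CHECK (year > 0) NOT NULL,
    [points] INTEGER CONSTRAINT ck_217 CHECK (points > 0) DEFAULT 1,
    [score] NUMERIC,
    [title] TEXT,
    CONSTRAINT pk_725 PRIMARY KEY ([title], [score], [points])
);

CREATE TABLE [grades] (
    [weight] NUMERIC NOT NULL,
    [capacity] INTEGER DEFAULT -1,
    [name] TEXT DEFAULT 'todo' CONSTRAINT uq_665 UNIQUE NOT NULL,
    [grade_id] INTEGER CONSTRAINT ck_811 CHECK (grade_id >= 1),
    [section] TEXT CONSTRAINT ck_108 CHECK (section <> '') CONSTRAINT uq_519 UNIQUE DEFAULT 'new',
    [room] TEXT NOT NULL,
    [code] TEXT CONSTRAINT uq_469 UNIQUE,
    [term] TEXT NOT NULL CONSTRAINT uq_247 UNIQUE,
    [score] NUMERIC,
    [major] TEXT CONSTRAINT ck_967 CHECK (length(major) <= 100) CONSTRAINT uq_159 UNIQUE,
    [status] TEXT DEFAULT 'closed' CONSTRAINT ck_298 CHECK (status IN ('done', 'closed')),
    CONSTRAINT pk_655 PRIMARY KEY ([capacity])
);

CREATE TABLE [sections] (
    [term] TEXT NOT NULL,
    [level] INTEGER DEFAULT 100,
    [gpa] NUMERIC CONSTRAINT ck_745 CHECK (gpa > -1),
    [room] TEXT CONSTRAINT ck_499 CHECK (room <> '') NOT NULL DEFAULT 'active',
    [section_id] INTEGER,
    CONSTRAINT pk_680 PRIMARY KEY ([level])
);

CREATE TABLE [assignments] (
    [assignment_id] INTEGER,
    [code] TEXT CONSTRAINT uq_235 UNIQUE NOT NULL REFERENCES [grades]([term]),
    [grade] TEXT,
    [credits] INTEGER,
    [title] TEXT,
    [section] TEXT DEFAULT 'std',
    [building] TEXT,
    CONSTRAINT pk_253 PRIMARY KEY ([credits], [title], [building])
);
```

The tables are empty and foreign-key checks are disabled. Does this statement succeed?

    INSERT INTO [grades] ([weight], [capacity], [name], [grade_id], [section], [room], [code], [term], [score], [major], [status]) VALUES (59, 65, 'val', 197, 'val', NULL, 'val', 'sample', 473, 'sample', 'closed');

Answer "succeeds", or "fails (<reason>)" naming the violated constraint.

fails (NOT NULL on room)

room is explicitly set to NULL, but room is declared NOT NULL.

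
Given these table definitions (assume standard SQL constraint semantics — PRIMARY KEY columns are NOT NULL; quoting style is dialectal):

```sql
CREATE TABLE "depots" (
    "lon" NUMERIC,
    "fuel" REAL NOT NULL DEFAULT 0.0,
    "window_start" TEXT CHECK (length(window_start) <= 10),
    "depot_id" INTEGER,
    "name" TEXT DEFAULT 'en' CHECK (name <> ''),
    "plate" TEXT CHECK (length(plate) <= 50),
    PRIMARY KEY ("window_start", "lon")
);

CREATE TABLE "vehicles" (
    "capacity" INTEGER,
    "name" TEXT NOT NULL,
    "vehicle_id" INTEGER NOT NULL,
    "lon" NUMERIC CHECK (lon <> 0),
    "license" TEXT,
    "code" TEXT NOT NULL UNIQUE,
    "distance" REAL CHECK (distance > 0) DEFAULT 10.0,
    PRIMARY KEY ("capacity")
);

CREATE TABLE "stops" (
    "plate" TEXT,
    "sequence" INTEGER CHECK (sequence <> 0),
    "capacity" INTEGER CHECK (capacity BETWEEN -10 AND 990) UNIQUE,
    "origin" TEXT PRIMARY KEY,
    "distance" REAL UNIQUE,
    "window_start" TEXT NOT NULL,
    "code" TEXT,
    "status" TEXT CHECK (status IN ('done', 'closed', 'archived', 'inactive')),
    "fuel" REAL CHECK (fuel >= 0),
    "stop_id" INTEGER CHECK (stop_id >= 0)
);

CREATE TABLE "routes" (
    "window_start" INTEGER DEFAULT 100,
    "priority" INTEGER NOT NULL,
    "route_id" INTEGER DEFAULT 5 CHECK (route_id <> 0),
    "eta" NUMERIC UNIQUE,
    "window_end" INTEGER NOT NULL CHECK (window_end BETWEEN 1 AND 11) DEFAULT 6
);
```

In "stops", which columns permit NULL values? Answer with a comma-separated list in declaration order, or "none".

plate, sequence, capacity, distance, code, status, fuel, stop_id

- plate: no NOT NULL constraint applies → nullable.
- sequence: CHECK does not forbid NULL (a CHECK constraint passes when its expression is NULL) → nullable.
- capacity: CHECK does not forbid NULL (a CHECK constraint passes when its expression is NULL) → nullable.
- origin: part of the PRIMARY KEY, which implies NOT NULL → not nullable.
- distance: UNIQUE does not imply NOT NULL → nullable.
- window_start: declared NOT NULL → not nullable.
- code: no NOT NULL constraint applies → nullable.
- status: CHECK does not forbid NULL (a CHECK constraint passes when its expression is NULL) → nullable.
- fuel: CHECK does not forbid NULL (a CHECK constraint passes when its expression is NULL) → nullable.
- stop_id: CHECK does not forbid NULL (a CHECK constraint passes when its expression is NULL) → nullable.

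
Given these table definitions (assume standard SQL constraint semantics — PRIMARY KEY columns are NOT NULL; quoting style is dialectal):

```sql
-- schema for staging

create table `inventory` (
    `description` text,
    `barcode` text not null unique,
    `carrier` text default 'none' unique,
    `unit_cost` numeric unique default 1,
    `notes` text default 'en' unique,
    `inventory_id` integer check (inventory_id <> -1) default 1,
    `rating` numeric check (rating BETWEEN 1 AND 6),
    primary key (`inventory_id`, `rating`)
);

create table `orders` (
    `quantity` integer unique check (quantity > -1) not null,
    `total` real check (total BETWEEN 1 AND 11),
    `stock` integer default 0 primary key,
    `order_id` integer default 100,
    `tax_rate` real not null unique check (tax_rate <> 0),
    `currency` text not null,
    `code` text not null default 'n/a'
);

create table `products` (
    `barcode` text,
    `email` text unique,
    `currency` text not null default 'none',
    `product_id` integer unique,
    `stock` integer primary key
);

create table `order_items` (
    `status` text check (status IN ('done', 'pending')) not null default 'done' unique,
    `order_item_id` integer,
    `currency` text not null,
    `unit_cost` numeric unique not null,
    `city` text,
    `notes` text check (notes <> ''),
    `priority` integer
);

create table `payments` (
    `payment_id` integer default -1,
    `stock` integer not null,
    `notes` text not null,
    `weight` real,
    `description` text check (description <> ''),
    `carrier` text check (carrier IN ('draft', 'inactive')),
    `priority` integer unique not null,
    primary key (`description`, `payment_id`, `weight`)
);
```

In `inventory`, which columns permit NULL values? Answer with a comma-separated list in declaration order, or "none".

- description: no NOT NULL constraint applies → nullable.
- barcode: declared NOT NULL → not nullable.
- carrier: UNIQUE does not imply NOT NULL → nullable.
- unit_cost: UNIQUE does not imply NOT NULL → nullable.
- notes: UNIQUE does not imply NOT NULL → nullable.
- inventory_id: part of the PRIMARY KEY, which implies NOT NULL → not nullable.
- rating: part of the PRIMARY KEY, which implies NOT NULL → not nullable.

description, carrier, unit_cost, notes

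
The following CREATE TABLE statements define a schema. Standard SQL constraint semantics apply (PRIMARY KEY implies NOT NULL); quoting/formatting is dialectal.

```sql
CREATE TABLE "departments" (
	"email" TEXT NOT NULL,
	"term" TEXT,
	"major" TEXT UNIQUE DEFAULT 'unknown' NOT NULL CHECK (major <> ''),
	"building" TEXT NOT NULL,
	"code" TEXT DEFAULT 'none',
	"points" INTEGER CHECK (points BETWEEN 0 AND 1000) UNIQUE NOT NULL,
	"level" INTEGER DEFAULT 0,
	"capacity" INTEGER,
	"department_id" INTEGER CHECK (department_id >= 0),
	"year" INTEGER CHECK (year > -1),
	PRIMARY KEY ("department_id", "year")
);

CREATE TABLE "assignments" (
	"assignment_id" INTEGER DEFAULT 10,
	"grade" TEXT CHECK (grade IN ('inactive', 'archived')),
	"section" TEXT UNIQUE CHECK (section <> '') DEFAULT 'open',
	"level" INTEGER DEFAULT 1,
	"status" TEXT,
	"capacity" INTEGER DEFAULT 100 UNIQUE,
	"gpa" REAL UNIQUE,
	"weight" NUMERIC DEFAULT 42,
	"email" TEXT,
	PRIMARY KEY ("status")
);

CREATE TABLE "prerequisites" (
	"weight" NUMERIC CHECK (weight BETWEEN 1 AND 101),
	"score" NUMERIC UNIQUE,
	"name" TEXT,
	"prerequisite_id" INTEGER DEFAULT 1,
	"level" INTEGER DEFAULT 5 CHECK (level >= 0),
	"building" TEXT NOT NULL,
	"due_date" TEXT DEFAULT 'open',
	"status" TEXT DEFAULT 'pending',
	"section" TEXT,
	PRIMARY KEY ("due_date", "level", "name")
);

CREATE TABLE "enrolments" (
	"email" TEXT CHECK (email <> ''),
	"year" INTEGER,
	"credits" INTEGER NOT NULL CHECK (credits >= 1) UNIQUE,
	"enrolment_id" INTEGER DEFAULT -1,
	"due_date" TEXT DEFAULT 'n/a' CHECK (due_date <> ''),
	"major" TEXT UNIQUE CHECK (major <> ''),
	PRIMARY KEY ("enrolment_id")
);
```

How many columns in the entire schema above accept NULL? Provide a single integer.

departments: 4 nullable (term, code, level, capacity — PK (department_id, year) and explicit NOT NULL columns excluded).
assignments: 8 nullable (assignment_id, grade, section, level, capacity, gpa, weight, email — PK (status) and explicit NOT NULL columns excluded).
prerequisites: 5 nullable (weight, score, prerequisite_id, status, section — PK (due_date, level, name) and explicit NOT NULL columns excluded).
enrolments: 4 nullable (email, year, due_date, major — PK (enrolment_id) and explicit NOT NULL columns excluded).
Total: 4 + 8 + 5 + 4 = 21.

21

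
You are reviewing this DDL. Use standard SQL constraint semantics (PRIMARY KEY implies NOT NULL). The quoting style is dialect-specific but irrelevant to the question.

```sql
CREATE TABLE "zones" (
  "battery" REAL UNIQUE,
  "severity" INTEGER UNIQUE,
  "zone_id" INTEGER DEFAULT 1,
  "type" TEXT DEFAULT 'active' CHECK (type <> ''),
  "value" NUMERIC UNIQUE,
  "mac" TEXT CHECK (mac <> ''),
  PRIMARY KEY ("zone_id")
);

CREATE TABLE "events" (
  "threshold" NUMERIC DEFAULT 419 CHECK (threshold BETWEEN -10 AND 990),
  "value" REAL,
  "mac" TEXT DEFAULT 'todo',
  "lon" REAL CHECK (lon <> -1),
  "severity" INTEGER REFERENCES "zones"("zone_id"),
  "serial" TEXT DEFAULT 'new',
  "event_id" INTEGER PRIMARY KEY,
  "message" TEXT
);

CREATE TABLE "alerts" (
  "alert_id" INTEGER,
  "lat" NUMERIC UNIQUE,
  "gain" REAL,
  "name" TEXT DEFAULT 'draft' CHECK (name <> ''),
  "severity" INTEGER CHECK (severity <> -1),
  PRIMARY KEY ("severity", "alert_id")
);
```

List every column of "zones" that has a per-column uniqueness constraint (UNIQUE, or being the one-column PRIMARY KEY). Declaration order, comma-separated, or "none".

- battery: declared UNIQUE → unique.
- severity: declared UNIQUE → unique.
- zone_id: single-column PRIMARY KEY → unique.
- type: no UNIQUE or single-column PK constraint.
- value: declared UNIQUE → unique.
- mac: no UNIQUE or single-column PK constraint.

battery, severity, zone_id, value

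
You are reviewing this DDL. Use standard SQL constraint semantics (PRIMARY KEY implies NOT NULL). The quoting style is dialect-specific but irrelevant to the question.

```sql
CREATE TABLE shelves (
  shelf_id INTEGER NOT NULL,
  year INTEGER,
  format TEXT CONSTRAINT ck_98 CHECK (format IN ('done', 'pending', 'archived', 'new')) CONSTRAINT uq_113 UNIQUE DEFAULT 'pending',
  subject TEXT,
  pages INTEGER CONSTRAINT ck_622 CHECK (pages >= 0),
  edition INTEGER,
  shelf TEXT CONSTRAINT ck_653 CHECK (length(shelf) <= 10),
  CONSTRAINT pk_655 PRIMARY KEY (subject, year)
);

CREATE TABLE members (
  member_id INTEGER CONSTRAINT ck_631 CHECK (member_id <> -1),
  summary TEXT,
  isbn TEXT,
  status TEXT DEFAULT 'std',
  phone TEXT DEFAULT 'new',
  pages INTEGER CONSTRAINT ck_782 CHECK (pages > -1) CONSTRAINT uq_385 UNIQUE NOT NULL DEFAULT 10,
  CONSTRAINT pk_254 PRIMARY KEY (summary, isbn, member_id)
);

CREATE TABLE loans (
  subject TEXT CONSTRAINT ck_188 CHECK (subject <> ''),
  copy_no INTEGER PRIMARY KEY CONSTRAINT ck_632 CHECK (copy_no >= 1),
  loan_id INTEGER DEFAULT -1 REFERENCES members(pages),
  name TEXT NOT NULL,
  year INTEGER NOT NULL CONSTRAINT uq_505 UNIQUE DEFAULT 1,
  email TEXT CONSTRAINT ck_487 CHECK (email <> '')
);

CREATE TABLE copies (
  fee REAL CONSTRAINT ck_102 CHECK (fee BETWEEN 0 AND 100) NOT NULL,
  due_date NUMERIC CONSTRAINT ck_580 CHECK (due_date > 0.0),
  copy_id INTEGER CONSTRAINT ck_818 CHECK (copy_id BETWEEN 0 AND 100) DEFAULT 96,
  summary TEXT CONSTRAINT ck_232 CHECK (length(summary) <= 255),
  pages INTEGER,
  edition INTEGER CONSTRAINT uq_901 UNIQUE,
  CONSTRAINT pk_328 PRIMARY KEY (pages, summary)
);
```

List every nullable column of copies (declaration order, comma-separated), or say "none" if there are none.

due_date, copy_id, edition

- fee: declared NOT NULL → not nullable.
- due_date: CHECK does not forbid NULL (a CHECK constraint passes when its expression is NULL) → nullable.
- copy_id: CHECK does not forbid NULL (a CHECK constraint passes when its expression is NULL) → nullable.
- summary: part of the PRIMARY KEY, which implies NOT NULL → not nullable.
- pages: part of the PRIMARY KEY, which implies NOT NULL → not nullable.
- edition: UNIQUE does not imply NOT NULL → nullable.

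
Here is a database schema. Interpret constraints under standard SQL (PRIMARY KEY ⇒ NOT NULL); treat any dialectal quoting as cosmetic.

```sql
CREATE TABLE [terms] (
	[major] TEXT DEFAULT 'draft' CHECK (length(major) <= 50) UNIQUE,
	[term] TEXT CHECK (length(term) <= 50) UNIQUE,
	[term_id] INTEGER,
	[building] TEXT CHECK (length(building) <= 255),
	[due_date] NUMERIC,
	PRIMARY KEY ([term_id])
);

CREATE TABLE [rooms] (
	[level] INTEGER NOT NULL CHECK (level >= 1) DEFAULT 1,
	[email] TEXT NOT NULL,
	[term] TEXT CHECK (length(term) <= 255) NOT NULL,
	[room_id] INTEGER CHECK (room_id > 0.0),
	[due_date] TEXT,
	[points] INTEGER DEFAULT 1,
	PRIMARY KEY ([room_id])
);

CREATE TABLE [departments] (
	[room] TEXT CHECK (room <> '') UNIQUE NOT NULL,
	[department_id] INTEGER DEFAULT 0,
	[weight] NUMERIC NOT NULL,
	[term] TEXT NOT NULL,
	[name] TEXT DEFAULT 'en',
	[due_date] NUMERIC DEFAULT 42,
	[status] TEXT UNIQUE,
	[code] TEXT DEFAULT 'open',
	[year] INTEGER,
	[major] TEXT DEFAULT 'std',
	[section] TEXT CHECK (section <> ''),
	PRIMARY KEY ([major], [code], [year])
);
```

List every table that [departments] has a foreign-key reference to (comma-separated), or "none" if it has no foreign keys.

No column in departments has a REFERENCES clause.

none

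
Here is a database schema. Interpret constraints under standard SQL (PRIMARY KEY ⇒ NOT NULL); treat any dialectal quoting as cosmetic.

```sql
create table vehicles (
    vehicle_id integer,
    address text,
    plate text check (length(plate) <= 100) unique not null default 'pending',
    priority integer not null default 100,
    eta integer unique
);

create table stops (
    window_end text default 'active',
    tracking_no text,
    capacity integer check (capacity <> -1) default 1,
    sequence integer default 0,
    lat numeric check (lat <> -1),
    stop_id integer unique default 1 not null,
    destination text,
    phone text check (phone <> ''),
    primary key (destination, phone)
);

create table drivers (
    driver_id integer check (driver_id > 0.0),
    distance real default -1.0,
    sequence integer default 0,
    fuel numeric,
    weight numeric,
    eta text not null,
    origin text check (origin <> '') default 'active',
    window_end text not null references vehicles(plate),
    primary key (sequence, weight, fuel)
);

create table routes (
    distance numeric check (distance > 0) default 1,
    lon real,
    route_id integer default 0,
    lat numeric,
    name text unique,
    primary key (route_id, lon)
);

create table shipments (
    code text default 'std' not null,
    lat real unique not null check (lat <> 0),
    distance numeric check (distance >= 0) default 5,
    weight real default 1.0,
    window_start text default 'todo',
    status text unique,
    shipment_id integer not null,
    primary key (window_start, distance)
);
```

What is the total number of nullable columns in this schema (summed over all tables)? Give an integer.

vehicles: 3 nullable (vehicle_id, address, eta — PK none and explicit NOT NULL columns excluded).
stops: 5 nullable (window_end, tracking_no, capacity, sequence, lat — PK (destination, phone) and explicit NOT NULL columns excluded).
drivers: 3 nullable (driver_id, distance, origin — PK (sequence, weight, fuel) and explicit NOT NULL columns excluded).
routes: 3 nullable (distance, lat, name — PK (route_id, lon) and explicit NOT NULL columns excluded).
shipments: 2 nullable (weight, status — PK (window_start, distance) and explicit NOT NULL columns excluded).
Total: 3 + 5 + 3 + 3 + 2 = 16.

16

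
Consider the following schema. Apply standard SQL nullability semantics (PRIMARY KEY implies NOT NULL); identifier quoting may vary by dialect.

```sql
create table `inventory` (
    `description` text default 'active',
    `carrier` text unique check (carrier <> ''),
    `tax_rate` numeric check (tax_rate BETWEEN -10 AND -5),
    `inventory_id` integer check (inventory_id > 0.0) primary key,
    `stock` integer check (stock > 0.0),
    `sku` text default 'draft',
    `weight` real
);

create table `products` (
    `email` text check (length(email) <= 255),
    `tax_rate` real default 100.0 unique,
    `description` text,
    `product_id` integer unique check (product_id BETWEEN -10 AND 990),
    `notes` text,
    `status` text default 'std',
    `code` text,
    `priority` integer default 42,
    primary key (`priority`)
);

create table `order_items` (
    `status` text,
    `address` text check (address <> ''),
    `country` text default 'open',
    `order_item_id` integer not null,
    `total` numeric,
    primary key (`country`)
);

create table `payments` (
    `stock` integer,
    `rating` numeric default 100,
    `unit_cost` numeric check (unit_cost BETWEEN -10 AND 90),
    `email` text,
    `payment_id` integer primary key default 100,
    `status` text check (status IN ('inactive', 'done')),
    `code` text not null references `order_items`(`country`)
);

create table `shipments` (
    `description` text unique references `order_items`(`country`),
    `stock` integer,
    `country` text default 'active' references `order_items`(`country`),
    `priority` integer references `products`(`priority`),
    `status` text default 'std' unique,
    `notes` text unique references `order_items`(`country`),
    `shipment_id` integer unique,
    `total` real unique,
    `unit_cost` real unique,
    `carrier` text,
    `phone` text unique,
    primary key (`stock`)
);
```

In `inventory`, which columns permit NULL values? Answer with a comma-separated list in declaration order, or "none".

description, carrier, tax_rate, stock, sku, weight

- description: DEFAULT only fills an omitted column; an explicit NULL is still allowed → nullable.
- carrier: CHECK does not forbid NULL (a CHECK constraint passes when its expression is NULL) → nullable.
- tax_rate: CHECK does not forbid NULL (a CHECK constraint passes when its expression is NULL) → nullable.
- inventory_id: part of the PRIMARY KEY, which implies NOT NULL → not nullable.
- stock: CHECK does not forbid NULL (a CHECK constraint passes when its expression is NULL) → nullable.
- sku: DEFAULT only fills an omitted column; an explicit NULL is still allowed → nullable.
- weight: no NOT NULL constraint applies → nullable.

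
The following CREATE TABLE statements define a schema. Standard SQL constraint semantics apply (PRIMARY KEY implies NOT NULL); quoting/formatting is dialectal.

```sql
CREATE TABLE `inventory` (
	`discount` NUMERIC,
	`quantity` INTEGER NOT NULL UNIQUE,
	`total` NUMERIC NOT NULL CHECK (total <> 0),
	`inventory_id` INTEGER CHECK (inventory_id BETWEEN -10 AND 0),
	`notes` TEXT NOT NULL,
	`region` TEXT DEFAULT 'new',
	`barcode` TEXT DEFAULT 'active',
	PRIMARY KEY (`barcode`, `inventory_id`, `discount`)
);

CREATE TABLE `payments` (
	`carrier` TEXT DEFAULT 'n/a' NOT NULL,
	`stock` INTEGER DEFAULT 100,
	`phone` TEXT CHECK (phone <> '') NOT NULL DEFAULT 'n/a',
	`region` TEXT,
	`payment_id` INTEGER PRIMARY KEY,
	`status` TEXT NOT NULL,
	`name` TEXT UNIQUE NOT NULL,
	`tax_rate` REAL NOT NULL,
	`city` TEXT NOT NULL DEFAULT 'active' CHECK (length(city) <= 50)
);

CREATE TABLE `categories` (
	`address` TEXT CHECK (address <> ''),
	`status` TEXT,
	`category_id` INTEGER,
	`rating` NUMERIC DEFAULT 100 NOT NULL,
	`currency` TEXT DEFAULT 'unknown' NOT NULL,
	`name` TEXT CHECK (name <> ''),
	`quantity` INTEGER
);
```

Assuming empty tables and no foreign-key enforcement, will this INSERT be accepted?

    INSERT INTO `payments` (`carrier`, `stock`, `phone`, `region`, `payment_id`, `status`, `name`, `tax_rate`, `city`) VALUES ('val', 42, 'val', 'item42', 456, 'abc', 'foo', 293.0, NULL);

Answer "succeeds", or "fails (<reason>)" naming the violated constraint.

city is explicitly set to NULL, but city is declared NOT NULL.

fails (NOT NULL on city)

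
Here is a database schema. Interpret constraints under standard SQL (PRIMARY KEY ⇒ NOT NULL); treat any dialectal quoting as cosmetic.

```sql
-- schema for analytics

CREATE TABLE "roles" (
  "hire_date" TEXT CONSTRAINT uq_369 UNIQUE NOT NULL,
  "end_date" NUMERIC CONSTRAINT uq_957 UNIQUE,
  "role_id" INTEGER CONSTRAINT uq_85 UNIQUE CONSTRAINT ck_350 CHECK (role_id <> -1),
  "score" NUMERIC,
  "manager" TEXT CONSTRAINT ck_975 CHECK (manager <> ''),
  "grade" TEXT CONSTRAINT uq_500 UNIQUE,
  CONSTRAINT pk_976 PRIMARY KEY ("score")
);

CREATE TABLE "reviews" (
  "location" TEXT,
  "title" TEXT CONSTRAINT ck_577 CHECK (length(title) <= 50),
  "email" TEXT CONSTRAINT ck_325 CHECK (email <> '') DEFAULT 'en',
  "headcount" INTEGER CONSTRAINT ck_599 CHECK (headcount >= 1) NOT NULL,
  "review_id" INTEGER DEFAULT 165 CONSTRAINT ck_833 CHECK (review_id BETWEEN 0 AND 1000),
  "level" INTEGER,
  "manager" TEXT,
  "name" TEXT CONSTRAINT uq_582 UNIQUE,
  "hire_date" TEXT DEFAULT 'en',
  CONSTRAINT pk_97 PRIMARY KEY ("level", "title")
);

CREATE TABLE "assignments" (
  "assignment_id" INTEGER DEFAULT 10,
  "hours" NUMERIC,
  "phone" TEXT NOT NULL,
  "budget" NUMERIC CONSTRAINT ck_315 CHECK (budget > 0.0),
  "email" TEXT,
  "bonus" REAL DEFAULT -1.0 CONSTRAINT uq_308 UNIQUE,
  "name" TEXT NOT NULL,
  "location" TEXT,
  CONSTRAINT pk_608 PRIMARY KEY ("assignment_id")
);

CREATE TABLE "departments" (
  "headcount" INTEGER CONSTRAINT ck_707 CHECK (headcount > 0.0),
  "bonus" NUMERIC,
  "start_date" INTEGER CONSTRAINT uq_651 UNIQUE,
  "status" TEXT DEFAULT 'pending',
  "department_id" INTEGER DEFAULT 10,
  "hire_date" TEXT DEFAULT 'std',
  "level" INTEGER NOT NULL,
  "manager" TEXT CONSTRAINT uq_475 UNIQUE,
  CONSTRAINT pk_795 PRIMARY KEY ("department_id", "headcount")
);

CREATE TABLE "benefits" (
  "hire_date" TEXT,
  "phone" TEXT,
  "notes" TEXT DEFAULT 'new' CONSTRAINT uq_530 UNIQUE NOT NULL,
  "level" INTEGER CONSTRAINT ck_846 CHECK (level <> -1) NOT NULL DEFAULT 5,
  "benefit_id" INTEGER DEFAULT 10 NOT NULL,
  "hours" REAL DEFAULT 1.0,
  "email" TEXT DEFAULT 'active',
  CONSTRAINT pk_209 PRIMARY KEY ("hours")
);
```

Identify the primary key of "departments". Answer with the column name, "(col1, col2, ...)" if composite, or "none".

A table-level PRIMARY KEY clause names 2 columns: department_id, headcount.
This is a composite key — the combination is unique, not each column individually.

(department_id, headcount)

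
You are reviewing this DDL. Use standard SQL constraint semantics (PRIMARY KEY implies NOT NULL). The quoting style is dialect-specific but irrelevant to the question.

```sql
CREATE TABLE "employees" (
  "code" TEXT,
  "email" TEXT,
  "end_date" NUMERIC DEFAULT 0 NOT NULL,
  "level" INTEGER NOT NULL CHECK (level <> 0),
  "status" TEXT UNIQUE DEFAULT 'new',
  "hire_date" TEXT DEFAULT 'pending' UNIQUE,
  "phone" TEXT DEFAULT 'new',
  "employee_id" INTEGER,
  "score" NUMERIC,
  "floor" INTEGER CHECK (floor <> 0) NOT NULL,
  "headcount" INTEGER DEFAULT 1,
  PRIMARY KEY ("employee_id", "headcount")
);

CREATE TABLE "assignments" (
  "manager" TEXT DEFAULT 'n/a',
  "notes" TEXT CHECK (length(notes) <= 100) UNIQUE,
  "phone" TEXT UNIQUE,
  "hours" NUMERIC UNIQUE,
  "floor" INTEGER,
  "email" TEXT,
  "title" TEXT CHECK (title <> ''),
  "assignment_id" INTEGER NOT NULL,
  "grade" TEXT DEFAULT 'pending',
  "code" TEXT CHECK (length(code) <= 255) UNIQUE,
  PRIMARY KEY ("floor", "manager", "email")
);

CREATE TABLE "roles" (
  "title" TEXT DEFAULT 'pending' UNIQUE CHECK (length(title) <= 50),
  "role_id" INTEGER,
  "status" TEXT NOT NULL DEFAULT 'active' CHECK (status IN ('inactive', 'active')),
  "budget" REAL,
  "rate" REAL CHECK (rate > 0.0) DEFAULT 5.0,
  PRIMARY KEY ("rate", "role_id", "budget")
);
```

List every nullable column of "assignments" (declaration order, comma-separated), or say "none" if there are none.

- manager: part of the PRIMARY KEY, which implies NOT NULL → not nullable.
- notes: CHECK does not forbid NULL (a CHECK constraint passes when its expression is NULL) → nullable.
- phone: UNIQUE does not imply NOT NULL → nullable.
- hours: UNIQUE does not imply NOT NULL → nullable.
- floor: part of the PRIMARY KEY, which implies NOT NULL → not nullable.
- email: part of the PRIMARY KEY, which implies NOT NULL → not nullable.
- title: CHECK does not forbid NULL (a CHECK constraint passes when its expression is NULL) → nullable.
- assignment_id: declared NOT NULL → not nullable.
- grade: DEFAULT only fills an omitted column; an explicit NULL is still allowed → nullable.
- code: CHECK does not forbid NULL (a CHECK constraint passes when its expression is NULL) → nullable.

notes, phone, hours, title, grade, code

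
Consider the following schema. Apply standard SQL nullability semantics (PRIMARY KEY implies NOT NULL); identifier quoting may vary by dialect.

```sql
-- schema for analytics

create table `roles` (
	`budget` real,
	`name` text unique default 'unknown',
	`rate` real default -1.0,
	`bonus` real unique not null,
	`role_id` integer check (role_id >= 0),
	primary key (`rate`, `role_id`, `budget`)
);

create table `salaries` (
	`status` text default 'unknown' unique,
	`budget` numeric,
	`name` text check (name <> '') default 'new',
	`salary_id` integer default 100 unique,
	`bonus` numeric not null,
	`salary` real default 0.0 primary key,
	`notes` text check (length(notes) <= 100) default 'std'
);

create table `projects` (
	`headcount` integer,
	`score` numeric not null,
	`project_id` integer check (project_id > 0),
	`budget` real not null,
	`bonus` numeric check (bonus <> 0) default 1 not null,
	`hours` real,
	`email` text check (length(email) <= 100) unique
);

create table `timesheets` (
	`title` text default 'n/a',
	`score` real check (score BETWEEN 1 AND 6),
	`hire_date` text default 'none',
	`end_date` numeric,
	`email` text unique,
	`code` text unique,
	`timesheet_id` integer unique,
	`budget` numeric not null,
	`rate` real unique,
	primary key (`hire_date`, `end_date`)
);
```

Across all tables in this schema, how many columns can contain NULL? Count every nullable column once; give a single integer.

16

roles: 1 nullable (name — PK (rate, role_id, budget) and explicit NOT NULL columns excluded).
salaries: 5 nullable (status, budget, name, salary_id, notes — PK (salary) and explicit NOT NULL columns excluded).
projects: 4 nullable (headcount, project_id, hours, email — PK none and explicit NOT NULL columns excluded).
timesheets: 6 nullable (title, score, email, code, timesheet_id, rate — PK (hire_date, end_date) and explicit NOT NULL columns excluded).
Total: 1 + 5 + 4 + 6 = 16.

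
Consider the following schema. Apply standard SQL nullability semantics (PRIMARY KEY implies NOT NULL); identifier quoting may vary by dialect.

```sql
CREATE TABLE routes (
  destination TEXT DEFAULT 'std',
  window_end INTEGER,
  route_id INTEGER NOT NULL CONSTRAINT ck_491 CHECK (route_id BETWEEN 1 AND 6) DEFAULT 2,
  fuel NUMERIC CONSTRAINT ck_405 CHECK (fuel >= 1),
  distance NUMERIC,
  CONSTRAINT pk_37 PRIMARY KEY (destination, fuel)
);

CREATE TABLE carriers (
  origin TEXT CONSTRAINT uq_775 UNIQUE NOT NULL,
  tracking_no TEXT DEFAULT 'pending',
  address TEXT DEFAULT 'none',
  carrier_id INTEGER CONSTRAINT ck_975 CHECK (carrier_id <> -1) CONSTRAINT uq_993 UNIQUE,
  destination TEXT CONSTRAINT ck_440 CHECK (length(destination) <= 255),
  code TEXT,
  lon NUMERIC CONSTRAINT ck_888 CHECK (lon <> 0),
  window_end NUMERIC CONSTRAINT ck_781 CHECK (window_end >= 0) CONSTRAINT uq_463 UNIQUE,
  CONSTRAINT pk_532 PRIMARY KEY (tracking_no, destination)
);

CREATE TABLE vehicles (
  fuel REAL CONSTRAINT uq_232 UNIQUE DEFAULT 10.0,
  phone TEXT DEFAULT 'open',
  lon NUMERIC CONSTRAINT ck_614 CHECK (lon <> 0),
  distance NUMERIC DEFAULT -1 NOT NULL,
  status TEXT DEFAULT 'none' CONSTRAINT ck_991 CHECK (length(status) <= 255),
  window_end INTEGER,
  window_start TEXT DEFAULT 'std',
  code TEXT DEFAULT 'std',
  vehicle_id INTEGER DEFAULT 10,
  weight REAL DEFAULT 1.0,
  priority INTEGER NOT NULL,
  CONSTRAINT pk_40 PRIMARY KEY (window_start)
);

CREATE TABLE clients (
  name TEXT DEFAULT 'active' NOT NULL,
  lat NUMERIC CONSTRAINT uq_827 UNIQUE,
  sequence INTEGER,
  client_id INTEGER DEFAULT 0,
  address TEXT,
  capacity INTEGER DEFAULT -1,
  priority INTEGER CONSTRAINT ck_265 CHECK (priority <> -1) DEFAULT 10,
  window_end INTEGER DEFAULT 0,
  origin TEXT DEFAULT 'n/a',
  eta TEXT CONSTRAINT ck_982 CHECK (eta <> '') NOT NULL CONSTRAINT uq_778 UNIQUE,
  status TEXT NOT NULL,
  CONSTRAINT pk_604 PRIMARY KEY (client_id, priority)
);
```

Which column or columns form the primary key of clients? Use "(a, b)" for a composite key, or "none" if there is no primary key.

A table-level PRIMARY KEY clause names 2 columns: client_id, priority.
This is a composite key — the combination is unique, not each column individually.

(client_id, priority)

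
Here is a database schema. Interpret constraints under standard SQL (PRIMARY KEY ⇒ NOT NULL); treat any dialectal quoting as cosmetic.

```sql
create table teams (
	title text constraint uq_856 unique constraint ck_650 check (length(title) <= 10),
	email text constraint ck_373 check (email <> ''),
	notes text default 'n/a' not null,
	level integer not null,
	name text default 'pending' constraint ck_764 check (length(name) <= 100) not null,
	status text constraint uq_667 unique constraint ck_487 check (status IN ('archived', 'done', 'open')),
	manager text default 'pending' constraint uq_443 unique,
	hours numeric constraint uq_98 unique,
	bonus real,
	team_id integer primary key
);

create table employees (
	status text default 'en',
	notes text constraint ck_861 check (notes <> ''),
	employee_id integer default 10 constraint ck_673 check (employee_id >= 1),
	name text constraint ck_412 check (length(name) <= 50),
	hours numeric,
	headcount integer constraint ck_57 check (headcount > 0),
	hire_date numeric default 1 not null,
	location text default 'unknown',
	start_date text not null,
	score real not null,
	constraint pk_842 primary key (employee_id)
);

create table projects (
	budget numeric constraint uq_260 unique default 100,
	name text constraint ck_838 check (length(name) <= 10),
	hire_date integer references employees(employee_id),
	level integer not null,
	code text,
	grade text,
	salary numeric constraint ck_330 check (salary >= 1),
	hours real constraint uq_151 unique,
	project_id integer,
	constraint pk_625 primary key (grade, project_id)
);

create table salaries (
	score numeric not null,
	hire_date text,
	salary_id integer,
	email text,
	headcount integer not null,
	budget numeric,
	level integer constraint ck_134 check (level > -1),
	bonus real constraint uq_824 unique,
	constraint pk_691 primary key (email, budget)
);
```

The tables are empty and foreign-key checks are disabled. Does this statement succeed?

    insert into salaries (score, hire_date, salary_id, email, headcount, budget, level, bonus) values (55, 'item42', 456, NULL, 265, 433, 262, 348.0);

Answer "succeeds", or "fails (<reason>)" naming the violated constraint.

email is explicitly set to NULL, but email is part of the PRIMARY KEY (implied NOT NULL).

fails (NOT NULL on email)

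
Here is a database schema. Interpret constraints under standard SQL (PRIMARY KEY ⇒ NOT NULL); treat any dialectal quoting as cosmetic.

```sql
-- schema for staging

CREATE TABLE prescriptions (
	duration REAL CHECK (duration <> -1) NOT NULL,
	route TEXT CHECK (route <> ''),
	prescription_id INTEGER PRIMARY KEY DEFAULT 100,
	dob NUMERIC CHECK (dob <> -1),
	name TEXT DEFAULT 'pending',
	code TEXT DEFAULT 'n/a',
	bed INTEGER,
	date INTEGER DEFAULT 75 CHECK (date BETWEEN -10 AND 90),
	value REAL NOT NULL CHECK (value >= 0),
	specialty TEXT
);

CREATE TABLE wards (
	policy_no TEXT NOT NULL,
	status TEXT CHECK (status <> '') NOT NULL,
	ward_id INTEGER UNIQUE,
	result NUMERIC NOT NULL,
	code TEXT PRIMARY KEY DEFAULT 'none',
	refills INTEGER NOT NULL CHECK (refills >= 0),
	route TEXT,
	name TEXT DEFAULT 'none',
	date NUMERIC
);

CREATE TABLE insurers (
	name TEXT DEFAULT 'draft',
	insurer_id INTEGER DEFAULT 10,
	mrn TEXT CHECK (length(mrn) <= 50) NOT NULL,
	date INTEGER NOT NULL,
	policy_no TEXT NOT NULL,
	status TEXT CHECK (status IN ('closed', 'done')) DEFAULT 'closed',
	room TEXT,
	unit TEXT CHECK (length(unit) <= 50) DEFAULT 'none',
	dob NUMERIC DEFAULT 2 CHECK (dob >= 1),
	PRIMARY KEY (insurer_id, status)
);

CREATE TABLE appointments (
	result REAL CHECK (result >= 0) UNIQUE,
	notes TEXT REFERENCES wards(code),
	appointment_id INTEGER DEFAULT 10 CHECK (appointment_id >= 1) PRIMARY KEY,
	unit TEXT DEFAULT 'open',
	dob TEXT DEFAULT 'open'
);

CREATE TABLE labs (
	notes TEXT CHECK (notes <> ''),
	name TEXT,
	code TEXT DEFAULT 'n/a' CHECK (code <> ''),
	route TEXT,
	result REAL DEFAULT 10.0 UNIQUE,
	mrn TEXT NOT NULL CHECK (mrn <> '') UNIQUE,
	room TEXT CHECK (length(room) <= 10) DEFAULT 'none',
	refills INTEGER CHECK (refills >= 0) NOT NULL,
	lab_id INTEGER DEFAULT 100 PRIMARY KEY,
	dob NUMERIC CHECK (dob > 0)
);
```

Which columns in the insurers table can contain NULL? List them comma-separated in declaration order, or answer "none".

name, room, unit, dob

- name: DEFAULT only fills an omitted column; an explicit NULL is still allowed → nullable.
- insurer_id: part of the PRIMARY KEY, which implies NOT NULL → not nullable.
- mrn: declared NOT NULL → not nullable.
- date: declared NOT NULL → not nullable.
- policy_no: declared NOT NULL → not nullable.
- status: part of the PRIMARY KEY, which implies NOT NULL → not nullable.
- room: no NOT NULL constraint applies → nullable.
- unit: CHECK does not forbid NULL (a CHECK constraint passes when its expression is NULL) → nullable.
- dob: CHECK does not forbid NULL (a CHECK constraint passes when its expression is NULL) → nullable.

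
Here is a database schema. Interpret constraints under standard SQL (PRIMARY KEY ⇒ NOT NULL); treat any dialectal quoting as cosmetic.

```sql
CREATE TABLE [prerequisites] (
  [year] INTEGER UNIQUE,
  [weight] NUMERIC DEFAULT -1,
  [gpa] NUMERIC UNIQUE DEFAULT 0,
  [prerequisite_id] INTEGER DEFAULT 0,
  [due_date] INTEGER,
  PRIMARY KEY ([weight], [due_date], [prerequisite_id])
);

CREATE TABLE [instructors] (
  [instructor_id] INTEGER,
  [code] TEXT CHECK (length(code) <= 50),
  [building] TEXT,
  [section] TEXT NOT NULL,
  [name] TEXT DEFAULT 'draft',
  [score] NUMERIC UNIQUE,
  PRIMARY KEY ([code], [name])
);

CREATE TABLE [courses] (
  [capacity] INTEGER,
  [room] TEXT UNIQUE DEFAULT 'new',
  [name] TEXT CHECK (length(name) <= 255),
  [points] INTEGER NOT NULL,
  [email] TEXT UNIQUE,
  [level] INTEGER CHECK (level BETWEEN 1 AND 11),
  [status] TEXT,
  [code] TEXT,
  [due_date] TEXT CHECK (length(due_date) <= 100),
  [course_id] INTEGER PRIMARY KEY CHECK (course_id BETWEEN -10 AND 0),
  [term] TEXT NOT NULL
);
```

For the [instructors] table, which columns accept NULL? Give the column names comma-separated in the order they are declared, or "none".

instructor_id, building, score

- instructor_id: no NOT NULL constraint applies → nullable.
- code: part of the PRIMARY KEY, which implies NOT NULL → not nullable.
- building: no NOT NULL constraint applies → nullable.
- section: declared NOT NULL → not nullable.
- name: part of the PRIMARY KEY, which implies NOT NULL → not nullable.
- score: UNIQUE does not imply NOT NULL → nullable.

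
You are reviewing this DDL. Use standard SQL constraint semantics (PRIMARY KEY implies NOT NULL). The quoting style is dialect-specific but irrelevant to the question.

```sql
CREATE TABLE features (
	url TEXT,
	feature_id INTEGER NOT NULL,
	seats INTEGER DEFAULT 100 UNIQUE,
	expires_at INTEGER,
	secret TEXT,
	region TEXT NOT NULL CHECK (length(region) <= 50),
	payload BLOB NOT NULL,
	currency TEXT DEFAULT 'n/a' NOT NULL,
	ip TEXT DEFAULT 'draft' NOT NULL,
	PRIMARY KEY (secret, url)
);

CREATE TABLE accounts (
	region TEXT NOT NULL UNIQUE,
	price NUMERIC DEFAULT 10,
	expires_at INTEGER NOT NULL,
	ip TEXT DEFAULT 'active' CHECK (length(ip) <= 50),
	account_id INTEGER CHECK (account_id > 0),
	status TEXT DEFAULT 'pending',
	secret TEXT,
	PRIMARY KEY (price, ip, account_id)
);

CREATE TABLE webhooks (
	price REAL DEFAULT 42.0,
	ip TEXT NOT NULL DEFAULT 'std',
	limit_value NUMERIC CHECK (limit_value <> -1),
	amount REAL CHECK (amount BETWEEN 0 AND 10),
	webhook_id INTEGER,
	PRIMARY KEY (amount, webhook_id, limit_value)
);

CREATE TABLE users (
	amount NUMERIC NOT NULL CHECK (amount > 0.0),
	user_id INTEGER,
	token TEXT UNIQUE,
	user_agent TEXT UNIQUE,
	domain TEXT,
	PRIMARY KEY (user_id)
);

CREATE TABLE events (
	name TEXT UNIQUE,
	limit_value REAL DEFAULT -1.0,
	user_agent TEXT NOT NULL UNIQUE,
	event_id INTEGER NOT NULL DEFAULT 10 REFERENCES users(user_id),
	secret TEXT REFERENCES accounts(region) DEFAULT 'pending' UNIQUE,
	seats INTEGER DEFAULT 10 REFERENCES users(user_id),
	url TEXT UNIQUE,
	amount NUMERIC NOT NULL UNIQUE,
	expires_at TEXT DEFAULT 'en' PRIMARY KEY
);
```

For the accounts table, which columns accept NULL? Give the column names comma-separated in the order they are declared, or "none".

- region: declared NOT NULL → not nullable.
- price: part of the PRIMARY KEY, which implies NOT NULL → not nullable.
- expires_at: declared NOT NULL → not nullable.
- ip: part of the PRIMARY KEY, which implies NOT NULL → not nullable.
- account_id: part of the PRIMARY KEY, which implies NOT NULL → not nullable.
- status: DEFAULT only fills an omitted column; an explicit NULL is still allowed → nullable.
- secret: no NOT NULL constraint applies → nullable.

status, secret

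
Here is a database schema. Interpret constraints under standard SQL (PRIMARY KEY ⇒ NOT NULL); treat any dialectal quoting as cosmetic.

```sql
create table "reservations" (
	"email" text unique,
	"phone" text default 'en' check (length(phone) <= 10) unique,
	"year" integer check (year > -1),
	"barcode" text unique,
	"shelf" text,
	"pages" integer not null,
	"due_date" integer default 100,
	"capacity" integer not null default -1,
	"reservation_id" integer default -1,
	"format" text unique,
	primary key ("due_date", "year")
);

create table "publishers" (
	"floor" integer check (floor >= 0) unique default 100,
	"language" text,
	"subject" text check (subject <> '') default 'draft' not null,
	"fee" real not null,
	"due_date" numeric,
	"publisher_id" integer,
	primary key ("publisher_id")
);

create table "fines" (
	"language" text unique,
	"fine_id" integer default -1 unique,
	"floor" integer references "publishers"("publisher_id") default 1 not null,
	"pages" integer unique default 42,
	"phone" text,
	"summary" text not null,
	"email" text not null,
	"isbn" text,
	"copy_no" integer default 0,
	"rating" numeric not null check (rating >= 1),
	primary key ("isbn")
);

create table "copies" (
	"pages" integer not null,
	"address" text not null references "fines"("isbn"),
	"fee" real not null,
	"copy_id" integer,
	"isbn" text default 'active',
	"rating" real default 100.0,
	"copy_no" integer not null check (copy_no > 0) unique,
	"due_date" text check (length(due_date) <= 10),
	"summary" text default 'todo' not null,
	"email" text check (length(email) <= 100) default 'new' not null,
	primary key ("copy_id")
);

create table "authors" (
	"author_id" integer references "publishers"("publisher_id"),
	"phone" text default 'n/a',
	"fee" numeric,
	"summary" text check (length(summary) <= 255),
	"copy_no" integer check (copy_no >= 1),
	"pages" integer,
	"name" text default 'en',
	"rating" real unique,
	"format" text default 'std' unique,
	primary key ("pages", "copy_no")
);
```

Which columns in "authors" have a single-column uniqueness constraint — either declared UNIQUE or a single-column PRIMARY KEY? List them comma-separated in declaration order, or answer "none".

rating, format

- author_id: no UNIQUE or single-column PK constraint.
- phone: no UNIQUE or single-column PK constraint.
- fee: no UNIQUE or single-column PK constraint.
- summary: no UNIQUE or single-column PK constraint.
- copy_no: part of a composite PRIMARY KEY — only the tuple is unique, not this column on its own.
- pages: part of a composite PRIMARY KEY — only the tuple is unique, not this column on its own.
- name: no UNIQUE or single-column PK constraint.
- rating: declared UNIQUE → unique.
- format: declared UNIQUE → unique.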